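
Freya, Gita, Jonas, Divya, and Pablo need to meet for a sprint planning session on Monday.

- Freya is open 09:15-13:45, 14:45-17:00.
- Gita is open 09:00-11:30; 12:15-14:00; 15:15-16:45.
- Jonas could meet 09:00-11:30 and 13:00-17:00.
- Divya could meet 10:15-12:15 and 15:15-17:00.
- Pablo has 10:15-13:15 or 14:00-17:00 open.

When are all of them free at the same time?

10:15-11:30, 15:15-16:45

Freya ∩ Gita: 09:15-11:30, 12:15-13:45, 15:15-16:45.
Freya ∩ Gita ∩ Jonas: 09:15-11:30, 13:00-13:45, 15:15-16:45.
Freya ∩ Gita ∩ Jonas ∩ Divya: 10:15-11:30, 15:15-16:45.
Freya ∩ Gita ∩ Jonas ∩ Divya ∩ Pablo: 10:15-11:30, 15:15-16:45.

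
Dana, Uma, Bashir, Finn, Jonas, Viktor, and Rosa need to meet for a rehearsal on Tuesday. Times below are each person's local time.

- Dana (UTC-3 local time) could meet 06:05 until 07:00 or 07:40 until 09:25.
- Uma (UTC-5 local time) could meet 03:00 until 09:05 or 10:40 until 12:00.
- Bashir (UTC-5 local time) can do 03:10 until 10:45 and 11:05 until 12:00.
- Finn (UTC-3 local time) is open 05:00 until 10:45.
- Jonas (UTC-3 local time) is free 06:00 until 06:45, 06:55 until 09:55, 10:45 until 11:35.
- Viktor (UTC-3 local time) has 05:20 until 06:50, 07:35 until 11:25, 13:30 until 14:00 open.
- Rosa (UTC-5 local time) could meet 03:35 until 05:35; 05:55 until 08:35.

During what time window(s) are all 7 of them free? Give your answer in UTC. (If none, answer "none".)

Dana in UTC: 09:05-10:00, 10:40-12:25 (add 3h to convert from UTC-3).
Uma in UTC: 08:00-14:05, 15:40-17:00 (add 5h to convert from UTC-5).
Bashir in UTC: 08:10-15:45, 16:05-17:00 (add 5h to convert from UTC-5).
Finn in UTC: 08:00-13:45 (add 3h to convert from UTC-3).
Jonas in UTC: 09:00-09:45, 09:55-12:55, 13:45-14:35 (add 3h to convert from UTC-3).
Viktor in UTC: 08:20-09:50, 10:35-14:25, 16:30-17:00 (add 3h to convert from UTC-3).
Rosa in UTC: 08:35-10:35, 10:55-13:35 (add 5h to convert from UTC-5).
Dana ∩ Uma: 09:05-10:00, 10:40-12:25.
Dana ∩ Uma ∩ Bashir: 09:05-10:00, 10:40-12:25.
Dana ∩ Uma ∩ Bashir ∩ Finn: 09:05-10:00, 10:40-12:25.
Dana ∩ Uma ∩ Bashir ∩ Finn ∩ Jonas: 09:05-09:45, 09:55-10:00, 10:40-12:25.
Dana ∩ Uma ∩ Bashir ∩ Finn ∩ Jonas ∩ Viktor: 09:05-09:45, 10:40-12:25.
Dana ∩ Uma ∩ Bashir ∩ Finn ∩ Jonas ∩ Viktor ∩ Rosa: 09:05-09:45, 10:55-12:25.

09:05-09:45, 10:55-12:25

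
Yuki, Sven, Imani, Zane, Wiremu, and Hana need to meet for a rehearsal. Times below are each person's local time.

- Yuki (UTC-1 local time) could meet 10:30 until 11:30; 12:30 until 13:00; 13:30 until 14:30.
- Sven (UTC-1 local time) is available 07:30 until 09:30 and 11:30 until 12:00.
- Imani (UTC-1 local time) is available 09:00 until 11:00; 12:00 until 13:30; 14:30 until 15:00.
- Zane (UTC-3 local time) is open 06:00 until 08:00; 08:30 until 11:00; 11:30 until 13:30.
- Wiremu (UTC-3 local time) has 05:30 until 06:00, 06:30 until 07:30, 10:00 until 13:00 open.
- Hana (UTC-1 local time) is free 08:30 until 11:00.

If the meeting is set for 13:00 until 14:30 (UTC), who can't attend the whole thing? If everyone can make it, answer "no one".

Yuki in UTC: 11:30-12:30, 13:30-14:00, 14:30-15:30 (add 1h to convert from UTC-1).
Sven in UTC: 08:30-10:30, 12:30-13:00 (add 1h to convert from UTC-1).
Imani in UTC: 10:00-12:00, 13:00-14:30, 15:30-16:00 (add 1h to convert from UTC-1).
Zane in UTC: 09:00-11:00, 11:30-14:00, 14:30-16:30 (add 3h to convert from UTC-3).
Wiremu in UTC: 08:30-09:00, 09:30-10:30, 13:00-16:00 (add 3h to convert from UTC-3).
Hana in UTC: 09:30-12:00 (add 1h to convert from UTC-1).
Yuki: not fully free for 13:00-14:30. Sven: not fully free for 13:00-14:30. Imani: free for 13:00-14:30. Zane: not fully free for 13:00-14:30. Wiremu: free for 13:00-14:30. Hana: not fully free for 13:00-14:30.

Hana, Sven, Yuki, Zane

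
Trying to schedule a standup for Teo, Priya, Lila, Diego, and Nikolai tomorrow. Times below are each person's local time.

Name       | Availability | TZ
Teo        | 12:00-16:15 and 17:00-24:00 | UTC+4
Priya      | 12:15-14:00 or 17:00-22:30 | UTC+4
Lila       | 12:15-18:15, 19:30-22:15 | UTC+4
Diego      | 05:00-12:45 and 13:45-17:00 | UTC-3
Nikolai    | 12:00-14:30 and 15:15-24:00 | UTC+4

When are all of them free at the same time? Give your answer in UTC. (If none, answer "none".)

08:15-10:00, 13:00-14:15, 15:30-15:45, 16:45-18:15

Teo in UTC: 08:00-12:15, 13:00-20:00 (subtract 4h to convert from UTC+4).
Priya in UTC: 08:15-10:00, 13:00-18:30 (subtract 4h to convert from UTC+4).
Lila in UTC: 08:15-14:15, 15:30-18:15 (subtract 4h to convert from UTC+4).
Diego in UTC: 08:00-15:45, 16:45-20:00 (add 3h to convert from UTC-3).
Nikolai in UTC: 08:00-10:30, 11:15-20:00 (subtract 4h to convert from UTC+4).
Teo ∩ Priya: 08:15-10:00, 13:00-18:30.
Teo ∩ Priya ∩ Lila: 08:15-10:00, 13:00-14:15, 15:30-18:15.
Teo ∩ Priya ∩ Lila ∩ Diego: 08:15-10:00, 13:00-14:15, 15:30-15:45, 16:45-18:15.
Teo ∩ Priya ∩ Lila ∩ Diego ∩ Nikolai: 08:15-10:00, 13:00-14:15, 15:30-15:45, 16:45-18:15.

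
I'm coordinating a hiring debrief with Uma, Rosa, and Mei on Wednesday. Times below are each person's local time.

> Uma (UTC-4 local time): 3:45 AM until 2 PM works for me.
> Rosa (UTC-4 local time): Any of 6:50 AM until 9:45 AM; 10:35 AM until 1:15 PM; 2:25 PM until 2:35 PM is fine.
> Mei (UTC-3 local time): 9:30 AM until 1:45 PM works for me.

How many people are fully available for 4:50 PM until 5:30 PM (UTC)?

1

Uma in UTC: 07:45-18:00 (add 4h to convert from UTC-4).
Rosa in UTC: 10:50-13:45, 14:35-17:15, 18:25-18:35 (add 4h to convert from UTC-4).
Mei in UTC: 12:30-16:45 (add 3h to convert from UTC-3).
Uma can make the full 16:50-17:30 slot — that's 1.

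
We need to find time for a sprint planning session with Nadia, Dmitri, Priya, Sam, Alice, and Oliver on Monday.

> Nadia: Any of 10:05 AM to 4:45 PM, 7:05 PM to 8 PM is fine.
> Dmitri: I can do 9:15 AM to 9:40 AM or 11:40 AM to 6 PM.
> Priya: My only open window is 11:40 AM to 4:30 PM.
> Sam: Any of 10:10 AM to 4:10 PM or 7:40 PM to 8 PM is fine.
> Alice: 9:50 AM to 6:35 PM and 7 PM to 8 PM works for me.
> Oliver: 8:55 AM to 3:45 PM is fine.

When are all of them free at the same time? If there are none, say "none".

11:40-15:45

Nadia ∩ Dmitri: 11:40-16:45.
Nadia ∩ Dmitri ∩ Priya: 11:40-16:30.
Nadia ∩ Dmitri ∩ Priya ∩ Sam: 11:40-16:10.
Nadia ∩ Dmitri ∩ Priya ∩ Sam ∩ Alice: 11:40-16:10.
Nadia ∩ Dmitri ∩ Priya ∩ Sam ∩ Alice ∩ Oliver: 11:40-15:45.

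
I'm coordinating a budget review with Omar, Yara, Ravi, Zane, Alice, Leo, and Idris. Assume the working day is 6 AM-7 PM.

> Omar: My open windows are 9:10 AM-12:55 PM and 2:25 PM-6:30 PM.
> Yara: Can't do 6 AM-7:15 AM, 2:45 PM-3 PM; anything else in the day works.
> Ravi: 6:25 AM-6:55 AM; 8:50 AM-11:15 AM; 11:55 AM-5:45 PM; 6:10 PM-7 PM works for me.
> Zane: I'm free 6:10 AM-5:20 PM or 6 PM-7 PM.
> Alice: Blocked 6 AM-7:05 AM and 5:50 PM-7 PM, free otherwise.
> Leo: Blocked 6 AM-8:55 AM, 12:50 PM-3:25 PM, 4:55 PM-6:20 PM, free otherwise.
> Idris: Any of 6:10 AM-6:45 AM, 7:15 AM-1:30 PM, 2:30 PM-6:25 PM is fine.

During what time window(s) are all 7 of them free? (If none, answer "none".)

09:10-11:15, 11:55-12:50, 15:25-16:55

Omar free: 09:10-12:55, 14:25-18:30.
Yara free: 07:15-14:45, 15:00-19:00 (invert busy blocks within the working day).
Ravi free: 06:25-06:55, 08:50-11:15, 11:55-17:45, 18:10-19:00.
Zane free: 06:10-17:20, 18:00-19:00.
Alice free: 07:05-17:50 (invert busy blocks within the working day).
Leo free: 08:55-12:50, 15:25-16:55, 18:20-19:00 (invert busy blocks within the working day).
Idris free: 06:10-06:45, 07:15-13:30, 14:30-18:25.
Omar ∩ Yara: 09:10-12:55, 14:25-14:45, 15:00-18:30.
Omar ∩ Yara ∩ Ravi: 09:10-11:15, 11:55-12:55, 14:25-14:45, 15:00-17:45, 18:10-18:30.
Omar ∩ Yara ∩ Ravi ∩ Zane: 09:10-11:15, 11:55-12:55, 14:25-14:45, 15:00-17:20, 18:10-18:30.
Omar ∩ Yara ∩ Ravi ∩ Zane ∩ Alice: 09:10-11:15, 11:55-12:55, 14:25-14:45, 15:00-17:20.
Omar ∩ Yara ∩ Ravi ∩ Zane ∩ Alice ∩ Leo: 09:10-11:15, 11:55-12:50, 15:25-16:55.
Omar ∩ Yara ∩ Ravi ∩ Zane ∩ Alice ∩ Leo ∩ Idris: 09:10-11:15, 11:55-12:50, 15:25-16:55.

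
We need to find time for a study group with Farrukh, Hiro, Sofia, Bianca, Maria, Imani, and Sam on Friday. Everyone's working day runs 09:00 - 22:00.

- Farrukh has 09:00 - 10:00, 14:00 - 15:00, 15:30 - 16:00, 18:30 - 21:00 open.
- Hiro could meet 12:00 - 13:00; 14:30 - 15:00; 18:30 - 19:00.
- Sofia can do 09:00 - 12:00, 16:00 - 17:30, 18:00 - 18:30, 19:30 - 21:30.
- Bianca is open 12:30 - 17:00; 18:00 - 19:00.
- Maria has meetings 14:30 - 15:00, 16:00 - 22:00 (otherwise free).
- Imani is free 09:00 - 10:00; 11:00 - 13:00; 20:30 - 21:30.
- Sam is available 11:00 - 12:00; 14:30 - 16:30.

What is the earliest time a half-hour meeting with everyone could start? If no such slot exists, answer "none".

none

Farrukh free: 09:00-10:00, 14:00-15:00, 15:30-16:00, 18:30-21:00.
Hiro free: 12:00-13:00, 14:30-15:00, 18:30-19:00.
Sofia free: 09:00-12:00, 16:00-17:30, 18:00-18:30, 19:30-21:30.
Bianca free: 12:30-17:00, 18:00-19:00.
Maria free: 09:00-14:30, 15:00-16:00 (invert busy blocks within the working day).
Imani free: 09:00-10:00, 11:00-13:00, 20:30-21:30.
Sam free: 11:00-12:00, 14:30-16:30.
Farrukh ∩ Hiro: 14:30-15:00, 18:30-19:00.
Farrukh ∩ Hiro ∩ Sofia: ∅.
Farrukh ∩ Hiro ∩ Sofia ∩ Bianca: ∅.
Farrukh ∩ Hiro ∩ Sofia ∩ Bianca ∩ Maria: ∅.
Farrukh ∩ Hiro ∩ Sofia ∩ Bianca ∩ Maria ∩ Imani: ∅.
Farrukh ∩ Hiro ∩ Sofia ∩ Bianca ∩ Maria ∩ Imani ∩ Sam: ∅.
There is no time when everyone is free.
No common window is at least 30 minutes long.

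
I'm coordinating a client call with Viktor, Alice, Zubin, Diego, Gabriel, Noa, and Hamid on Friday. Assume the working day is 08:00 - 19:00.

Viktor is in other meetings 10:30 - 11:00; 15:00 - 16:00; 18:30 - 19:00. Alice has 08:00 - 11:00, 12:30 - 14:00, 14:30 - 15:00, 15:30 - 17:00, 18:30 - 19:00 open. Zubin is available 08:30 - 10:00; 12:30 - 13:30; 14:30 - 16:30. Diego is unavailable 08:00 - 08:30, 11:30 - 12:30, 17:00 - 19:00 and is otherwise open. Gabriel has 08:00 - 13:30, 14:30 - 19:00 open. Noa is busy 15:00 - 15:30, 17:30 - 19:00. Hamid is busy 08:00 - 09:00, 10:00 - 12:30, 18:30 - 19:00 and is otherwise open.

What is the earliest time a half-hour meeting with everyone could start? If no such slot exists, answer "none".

Viktor free: 08:00-10:30, 11:00-15:00, 16:00-18:30 (invert busy blocks within the working day).
Alice free: 08:00-11:00, 12:30-14:00, 14:30-15:00, 15:30-17:00, 18:30-19:00.
Zubin free: 08:30-10:00, 12:30-13:30, 14:30-16:30.
Diego free: 08:30-11:30, 12:30-17:00 (invert busy blocks within the working day).
Gabriel free: 08:00-13:30, 14:30-19:00.
Noa free: 08:00-15:00, 15:30-17:30 (invert busy blocks within the working day).
Hamid free: 09:00-10:00, 12:30-18:30 (invert busy blocks within the working day).
Viktor ∩ Alice: 08:00-10:30, 12:30-14:00, 14:30-15:00, 16:00-17:00.
Viktor ∩ Alice ∩ Zubin: 08:30-10:00, 12:30-13:30, 14:30-15:00, 16:00-16:30.
Viktor ∩ Alice ∩ Zubin ∩ Diego: 08:30-10:00, 12:30-13:30, 14:30-15:00, 16:00-16:30.
Viktor ∩ Alice ∩ Zubin ∩ Diego ∩ Gabriel: 08:30-10:00, 12:30-13:30, 14:30-15:00, 16:00-16:30.
Viktor ∩ Alice ∩ Zubin ∩ Diego ∩ Gabriel ∩ Noa: 08:30-10:00, 12:30-13:30, 14:30-15:00, 16:00-16:30.
Viktor ∩ Alice ∩ Zubin ∩ Diego ∩ Gabriel ∩ Noa ∩ Hamid: 09:00-10:00, 12:30-13:30, 14:30-15:00, 16:00-16:30.
The first common window of at least 30 minutes is 09:00-10:00, so the earliest start is 09:00.

09:00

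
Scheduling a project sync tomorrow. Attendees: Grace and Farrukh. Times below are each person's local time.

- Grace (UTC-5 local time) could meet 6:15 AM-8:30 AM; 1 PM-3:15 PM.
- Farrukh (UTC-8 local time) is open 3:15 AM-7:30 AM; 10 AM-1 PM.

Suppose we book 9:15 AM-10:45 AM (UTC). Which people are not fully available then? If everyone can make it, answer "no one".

Grace in UTC: 11:15-13:30, 18:00-20:15 (add 5h to convert from UTC-5).
Farrukh in UTC: 11:15-15:30, 18:00-21:00 (add 8h to convert from UTC-8).
Grace: not fully free for 09:15-10:45. Farrukh: not fully free for 09:15-10:45.

Farrukh, Grace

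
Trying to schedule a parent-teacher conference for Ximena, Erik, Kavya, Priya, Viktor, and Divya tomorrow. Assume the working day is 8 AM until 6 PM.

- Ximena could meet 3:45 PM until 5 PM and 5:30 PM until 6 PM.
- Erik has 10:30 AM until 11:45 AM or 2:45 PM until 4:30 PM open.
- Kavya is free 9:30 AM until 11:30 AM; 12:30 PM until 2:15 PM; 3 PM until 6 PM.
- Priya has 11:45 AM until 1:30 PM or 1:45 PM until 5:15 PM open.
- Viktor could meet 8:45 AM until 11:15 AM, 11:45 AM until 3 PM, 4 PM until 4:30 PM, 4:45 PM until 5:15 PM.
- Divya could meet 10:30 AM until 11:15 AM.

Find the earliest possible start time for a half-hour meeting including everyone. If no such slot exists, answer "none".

Ximena ∩ Erik: 15:45-16:30.
Ximena ∩ Erik ∩ Kavya: 15:45-16:30.
Ximena ∩ Erik ∩ Kavya ∩ Priya: 15:45-16:30.
Ximena ∩ Erik ∩ Kavya ∩ Priya ∩ Viktor: 16:00-16:30.
Ximena ∩ Erik ∩ Kavya ∩ Priya ∩ Viktor ∩ Divya: ∅.
There is no time when everyone is free.
No common window is at least 30 minutes long.

none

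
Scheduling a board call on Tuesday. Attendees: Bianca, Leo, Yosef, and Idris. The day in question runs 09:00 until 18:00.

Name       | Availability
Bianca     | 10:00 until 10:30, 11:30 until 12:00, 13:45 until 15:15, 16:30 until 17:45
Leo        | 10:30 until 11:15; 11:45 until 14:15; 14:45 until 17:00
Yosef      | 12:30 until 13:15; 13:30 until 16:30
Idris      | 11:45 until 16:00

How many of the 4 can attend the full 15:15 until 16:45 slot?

1

Leo can make the full 15:15-16:45 slot — that's 1.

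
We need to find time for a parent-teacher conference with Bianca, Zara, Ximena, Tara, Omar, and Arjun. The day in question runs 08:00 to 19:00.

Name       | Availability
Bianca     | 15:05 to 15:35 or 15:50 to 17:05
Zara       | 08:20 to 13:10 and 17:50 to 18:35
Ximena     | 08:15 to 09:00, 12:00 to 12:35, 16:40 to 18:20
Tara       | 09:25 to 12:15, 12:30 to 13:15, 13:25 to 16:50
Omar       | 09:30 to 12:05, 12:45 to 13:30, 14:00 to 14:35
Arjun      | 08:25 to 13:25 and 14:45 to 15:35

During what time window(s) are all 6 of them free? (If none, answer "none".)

none

Bianca ∩ Zara: ∅.
Bianca ∩ Zara ∩ Ximena: ∅.
Bianca ∩ Zara ∩ Ximena ∩ Tara: ∅.
Bianca ∩ Zara ∩ Ximena ∩ Tara ∩ Omar: ∅.
Bianca ∩ Zara ∩ Ximena ∩ Tara ∩ Omar ∩ Arjun: ∅.
There is no time when everyone is free.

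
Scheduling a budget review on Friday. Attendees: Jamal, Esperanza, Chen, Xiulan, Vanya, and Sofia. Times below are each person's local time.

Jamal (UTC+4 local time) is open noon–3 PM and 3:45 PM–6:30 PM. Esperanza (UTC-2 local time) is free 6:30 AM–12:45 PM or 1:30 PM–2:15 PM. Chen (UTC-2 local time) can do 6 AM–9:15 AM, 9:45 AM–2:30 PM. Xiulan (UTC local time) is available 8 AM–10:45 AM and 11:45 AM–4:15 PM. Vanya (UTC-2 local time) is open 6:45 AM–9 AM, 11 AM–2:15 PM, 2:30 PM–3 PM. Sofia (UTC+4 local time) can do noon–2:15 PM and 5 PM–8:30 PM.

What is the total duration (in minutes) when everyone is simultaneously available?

180

Jamal in UTC: 08:00-11:00, 11:45-14:30 (subtract 4h to convert from UTC+4).
Esperanza in UTC: 08:30-14:45, 15:30-16:15 (add 2h to convert from UTC-2).
Chen in UTC: 08:00-11:15, 11:45-16:30 (add 2h to convert from UTC-2).
Xiulan in UTC: 08:00-10:45, 11:45-16:15.
Vanya in UTC: 08:45-11:00, 13:00-16:15, 16:30-17:00 (add 2h to convert from UTC-2).
Sofia in UTC: 08:00-10:15, 13:00-16:30 (subtract 4h to convert from UTC+4).
Jamal ∩ Esperanza: 08:30-11:00, 11:45-14:30.
Jamal ∩ Esperanza ∩ Chen: 08:30-11:00, 11:45-14:30.
Jamal ∩ Esperanza ∩ Chen ∩ Xiulan: 08:30-10:45, 11:45-14:30.
Jamal ∩ Esperanza ∩ Chen ∩ Xiulan ∩ Vanya: 08:45-10:45, 13:00-14:30.
Jamal ∩ Esperanza ∩ Chen ∩ Xiulan ∩ Vanya ∩ Sofia: 08:45-10:15, 13:00-14:30.
Summing the common windows: 90 + 90 = 180 minutes.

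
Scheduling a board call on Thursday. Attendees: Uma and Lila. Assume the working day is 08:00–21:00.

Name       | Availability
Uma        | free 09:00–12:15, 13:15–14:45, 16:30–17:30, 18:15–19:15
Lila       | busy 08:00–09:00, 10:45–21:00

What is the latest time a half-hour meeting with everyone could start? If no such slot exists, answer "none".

Uma free: 09:00-12:15, 13:15-14:45, 16:30-17:30, 18:15-19:15.
Lila free: 09:00-10:45 (invert busy blocks within the working day).
Uma ∩ Lila: 09:00-10:45.
Those are the intersection windows.
The last common window of at least 30 minutes is 09:00-10:45; a 30-minute meeting can start as late as 10:15 and still end by 10:45.

10:15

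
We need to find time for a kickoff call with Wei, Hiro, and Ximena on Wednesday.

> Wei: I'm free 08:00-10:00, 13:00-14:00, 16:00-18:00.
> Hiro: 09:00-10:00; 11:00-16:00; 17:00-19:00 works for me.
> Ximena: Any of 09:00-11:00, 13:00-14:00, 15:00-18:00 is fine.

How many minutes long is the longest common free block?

Wei ∩ Hiro: 09:00-10:00, 13:00-14:00, 17:00-18:00.
Wei ∩ Hiro ∩ Ximena: 09:00-10:00, 13:00-14:00, 17:00-18:00.
The longest is 09:00-10:00 at 60 minutes.

60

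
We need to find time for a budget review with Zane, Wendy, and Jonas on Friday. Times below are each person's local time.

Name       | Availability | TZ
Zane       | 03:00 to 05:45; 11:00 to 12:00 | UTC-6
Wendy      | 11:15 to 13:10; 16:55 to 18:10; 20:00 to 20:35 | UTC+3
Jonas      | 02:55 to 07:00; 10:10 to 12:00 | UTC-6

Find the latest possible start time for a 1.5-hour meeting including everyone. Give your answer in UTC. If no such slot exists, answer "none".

none

Zane in UTC: 09:00-11:45, 17:00-18:00 (add 6h to convert from UTC-6).
Wendy in UTC: 08:15-10:10, 13:55-15:10, 17:00-17:35 (subtract 3h to convert from UTC+3).
Jonas in UTC: 08:55-13:00, 16:10-18:00 (add 6h to convert from UTC-6).
Zane ∩ Wendy: 09:00-10:10, 17:00-17:35.
Zane ∩ Wendy ∩ Jonas: 09:00-10:10, 17:00-17:35.
No common window is at least 90 minutes long.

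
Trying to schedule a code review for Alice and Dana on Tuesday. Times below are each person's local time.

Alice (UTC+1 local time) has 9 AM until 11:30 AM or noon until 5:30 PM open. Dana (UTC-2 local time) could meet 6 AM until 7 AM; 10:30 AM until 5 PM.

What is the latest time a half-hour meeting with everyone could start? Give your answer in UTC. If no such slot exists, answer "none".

Alice in UTC: 08:00-10:30, 11:00-16:30 (subtract 1h to convert from UTC+1).
Dana in UTC: 08:00-09:00, 12:30-19:00 (add 2h to convert from UTC-2).
Alice ∩ Dana: 08:00-09:00, 12:30-16:30.
The last common window of at least 30 minutes is 12:30-16:30; a 30-minute meeting can start as late as 16:00 and still end by 16:30.

16:00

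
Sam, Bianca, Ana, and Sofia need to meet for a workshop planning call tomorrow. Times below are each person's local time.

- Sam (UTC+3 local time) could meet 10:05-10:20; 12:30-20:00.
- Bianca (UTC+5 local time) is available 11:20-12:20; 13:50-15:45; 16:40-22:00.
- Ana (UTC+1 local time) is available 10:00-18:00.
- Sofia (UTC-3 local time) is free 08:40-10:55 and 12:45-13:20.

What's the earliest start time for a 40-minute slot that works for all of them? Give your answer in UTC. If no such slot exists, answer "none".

Sam in UTC: 07:05-07:20, 09:30-17:00 (subtract 3h to convert from UTC+3).
Bianca in UTC: 06:20-07:20, 08:50-10:45, 11:40-17:00 (subtract 5h to convert from UTC+5).
Ana in UTC: 09:00-17:00 (subtract 1h to convert from UTC+1).
Sofia in UTC: 11:40-13:55, 15:45-16:20 (add 3h to convert from UTC-3).
Sam ∩ Bianca: 07:05-07:20, 09:30-10:45, 11:40-17:00.
Sam ∩ Bianca ∩ Ana: 09:30-10:45, 11:40-17:00.
Sam ∩ Bianca ∩ Ana ∩ Sofia: 11:40-13:55, 15:45-16:20.
The first common window of at least 40 minutes is 11:40-13:55, so the earliest start is 11:40.

11:40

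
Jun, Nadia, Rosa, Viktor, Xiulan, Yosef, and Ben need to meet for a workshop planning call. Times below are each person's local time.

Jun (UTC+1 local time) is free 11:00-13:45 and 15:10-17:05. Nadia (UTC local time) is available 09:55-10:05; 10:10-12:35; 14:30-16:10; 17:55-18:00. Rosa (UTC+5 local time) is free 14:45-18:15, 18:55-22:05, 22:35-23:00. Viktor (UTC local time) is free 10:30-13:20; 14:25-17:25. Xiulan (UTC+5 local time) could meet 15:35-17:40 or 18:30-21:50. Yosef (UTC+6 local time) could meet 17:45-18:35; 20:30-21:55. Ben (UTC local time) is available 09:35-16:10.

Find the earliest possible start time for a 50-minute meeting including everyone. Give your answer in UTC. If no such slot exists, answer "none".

11:45

Jun in UTC: 10:00-12:45, 14:10-16:05 (subtract 1h to convert from UTC+1).
Nadia in UTC: 09:55-10:05, 10:10-12:35, 14:30-16:10, 17:55-18:00.
Rosa in UTC: 09:45-13:15, 13:55-17:05, 17:35-18:00 (subtract 5h to convert from UTC+5).
Viktor in UTC: 10:30-13:20, 14:25-17:25.
Xiulan in UTC: 10:35-12:40, 13:30-16:50 (subtract 5h to convert from UTC+5).
Yosef in UTC: 11:45-12:35, 14:30-15:55 (subtract 6h to convert from UTC+6).
Ben in UTC: 09:35-16:10.
Jun ∩ Nadia: 10:00-10:05, 10:10-12:35, 14:30-16:05.
Jun ∩ Nadia ∩ Rosa: 10:00-10:05, 10:10-12:35, 14:30-16:05.
Jun ∩ Nadia ∩ Rosa ∩ Viktor: 10:30-12:35, 14:30-16:05.
Jun ∩ Nadia ∩ Rosa ∩ Viktor ∩ Xiulan: 10:35-12:35, 14:30-16:05.
Jun ∩ Nadia ∩ Rosa ∩ Viktor ∩ Xiulan ∩ Yosef: 11:45-12:35, 14:30-15:55.
Jun ∩ Nadia ∩ Rosa ∩ Viktor ∩ Xiulan ∩ Yosef ∩ Ben: 11:45-12:35, 14:30-15:55.
The first common window of at least 50 minutes is 11:45-12:35, so the earliest start is 11:45.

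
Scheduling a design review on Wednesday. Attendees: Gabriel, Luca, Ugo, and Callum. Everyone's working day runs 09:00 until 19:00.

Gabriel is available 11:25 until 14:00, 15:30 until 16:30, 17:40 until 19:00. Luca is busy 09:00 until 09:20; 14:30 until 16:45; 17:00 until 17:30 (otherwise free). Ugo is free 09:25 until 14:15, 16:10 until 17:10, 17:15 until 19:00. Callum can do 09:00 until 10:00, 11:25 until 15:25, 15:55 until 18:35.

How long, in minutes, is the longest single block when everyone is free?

155

Gabriel free: 11:25-14:00, 15:30-16:30, 17:40-19:00.
Luca free: 09:20-14:30, 16:45-17:00, 17:30-19:00 (invert busy blocks within the working day).
Ugo free: 09:25-14:15, 16:10-17:10, 17:15-19:00.
Callum free: 09:00-10:00, 11:25-15:25, 15:55-18:35.
Gabriel ∩ Luca: 11:25-14:00, 17:40-19:00.
Gabriel ∩ Luca ∩ Ugo: 11:25-14:00, 17:40-19:00.
Gabriel ∩ Luca ∩ Ugo ∩ Callum: 11:25-14:00, 17:40-18:35.
The longest is 11:25-14:00 at 155 minutes.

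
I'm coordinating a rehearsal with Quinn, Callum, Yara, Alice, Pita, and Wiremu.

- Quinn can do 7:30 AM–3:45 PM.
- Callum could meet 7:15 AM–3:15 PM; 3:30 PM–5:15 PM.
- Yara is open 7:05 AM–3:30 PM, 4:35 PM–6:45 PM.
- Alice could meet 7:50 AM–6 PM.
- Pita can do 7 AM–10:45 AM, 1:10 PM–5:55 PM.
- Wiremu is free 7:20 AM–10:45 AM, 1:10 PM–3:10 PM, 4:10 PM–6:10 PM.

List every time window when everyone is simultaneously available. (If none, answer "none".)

Quinn ∩ Callum: 07:30-15:15, 15:30-15:45.
Quinn ∩ Callum ∩ Yara: 07:30-15:15.
Quinn ∩ Callum ∩ Yara ∩ Alice: 07:50-15:15.
Quinn ∩ Callum ∩ Yara ∩ Alice ∩ Pita: 07:50-10:45, 13:10-15:15.
Quinn ∩ Callum ∩ Yara ∩ Alice ∩ Pita ∩ Wiremu: 07:50-10:45, 13:10-15:10.
Those are the intersection windows.

07:50-10:45, 13:10-15:10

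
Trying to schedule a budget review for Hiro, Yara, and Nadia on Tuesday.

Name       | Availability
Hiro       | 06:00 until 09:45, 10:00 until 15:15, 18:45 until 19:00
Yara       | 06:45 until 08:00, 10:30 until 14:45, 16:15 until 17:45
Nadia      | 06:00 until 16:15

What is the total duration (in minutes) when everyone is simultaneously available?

Hiro ∩ Yara: 06:45-08:00, 10:30-14:45.
Hiro ∩ Yara ∩ Nadia: 06:45-08:00, 10:30-14:45.
Summing the common windows: 75 + 255 = 330 minutes.

330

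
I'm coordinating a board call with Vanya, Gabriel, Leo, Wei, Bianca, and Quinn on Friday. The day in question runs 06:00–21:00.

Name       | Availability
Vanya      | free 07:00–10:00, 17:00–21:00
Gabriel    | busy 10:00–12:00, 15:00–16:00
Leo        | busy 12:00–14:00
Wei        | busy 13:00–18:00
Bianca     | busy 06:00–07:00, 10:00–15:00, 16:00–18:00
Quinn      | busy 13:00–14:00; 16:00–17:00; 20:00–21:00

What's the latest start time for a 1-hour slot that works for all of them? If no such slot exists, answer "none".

19:00

Vanya free: 07:00-10:00, 17:00-21:00.
Gabriel free: 06:00-10:00, 12:00-15:00, 16:00-21:00 (invert busy blocks within the working day).
Leo free: 06:00-12:00, 14:00-21:00 (invert busy blocks within the working day).
Wei free: 06:00-13:00, 18:00-21:00 (invert busy blocks within the working day).
Bianca free: 07:00-10:00, 15:00-16:00, 18:00-21:00 (invert busy blocks within the working day).
Quinn free: 06:00-13:00, 14:00-16:00, 17:00-20:00 (invert busy blocks within the working day).
Vanya ∩ Gabriel: 07:00-10:00, 17:00-21:00.
Vanya ∩ Gabriel ∩ Leo: 07:00-10:00, 17:00-21:00.
Vanya ∩ Gabriel ∩ Leo ∩ Wei: 07:00-10:00, 18:00-21:00.
Vanya ∩ Gabriel ∩ Leo ∩ Wei ∩ Bianca: 07:00-10:00, 18:00-21:00.
Vanya ∩ Gabriel ∩ Leo ∩ Wei ∩ Bianca ∩ Quinn: 07:00-10:00, 18:00-20:00.
The last common window of at least 60 minutes is 18:00-20:00; a 60-minute meeting can start as late as 19:00 and still end by 20:00.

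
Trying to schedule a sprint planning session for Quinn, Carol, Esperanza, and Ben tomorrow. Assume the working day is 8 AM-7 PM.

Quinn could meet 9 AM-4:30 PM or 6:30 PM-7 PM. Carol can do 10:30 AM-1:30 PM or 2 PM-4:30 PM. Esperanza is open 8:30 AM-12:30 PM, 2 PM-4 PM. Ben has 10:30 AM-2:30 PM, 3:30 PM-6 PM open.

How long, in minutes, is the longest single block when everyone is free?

Quinn ∩ Carol: 10:30-13:30, 14:00-16:30.
Quinn ∩ Carol ∩ Esperanza: 10:30-12:30, 14:00-16:00.
Quinn ∩ Carol ∩ Esperanza ∩ Ben: 10:30-12:30, 14:00-14:30, 15:30-16:00.
Those are the intersection windows.
The longest is 10:30-12:30 at 120 minutes.

120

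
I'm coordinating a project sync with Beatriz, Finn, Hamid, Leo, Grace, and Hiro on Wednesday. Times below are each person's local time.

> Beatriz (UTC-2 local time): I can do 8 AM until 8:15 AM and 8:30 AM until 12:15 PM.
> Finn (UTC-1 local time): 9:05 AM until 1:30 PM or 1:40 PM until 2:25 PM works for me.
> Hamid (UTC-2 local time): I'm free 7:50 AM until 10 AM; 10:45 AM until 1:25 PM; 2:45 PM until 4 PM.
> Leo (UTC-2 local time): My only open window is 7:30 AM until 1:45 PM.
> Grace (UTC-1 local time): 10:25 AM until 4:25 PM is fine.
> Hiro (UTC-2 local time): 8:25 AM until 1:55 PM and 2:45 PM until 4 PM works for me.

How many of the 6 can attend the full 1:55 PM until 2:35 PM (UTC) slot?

4

Beatriz in UTC: 10:00-10:15, 10:30-14:15 (add 2h to convert from UTC-2).
Finn in UTC: 10:05-14:30, 14:40-15:25 (add 1h to convert from UTC-1).
Hamid in UTC: 09:50-12:00, 12:45-15:25, 16:45-18:00 (add 2h to convert from UTC-2).
Leo in UTC: 09:30-15:45 (add 2h to convert from UTC-2).
Grace in UTC: 11:25-17:25 (add 1h to convert from UTC-1).
Hiro in UTC: 10:25-15:55, 16:45-18:00 (add 2h to convert from UTC-2).
Hamid, Leo, Grace, and Hiro can make the full 13:55-14:35 slot — that's 4.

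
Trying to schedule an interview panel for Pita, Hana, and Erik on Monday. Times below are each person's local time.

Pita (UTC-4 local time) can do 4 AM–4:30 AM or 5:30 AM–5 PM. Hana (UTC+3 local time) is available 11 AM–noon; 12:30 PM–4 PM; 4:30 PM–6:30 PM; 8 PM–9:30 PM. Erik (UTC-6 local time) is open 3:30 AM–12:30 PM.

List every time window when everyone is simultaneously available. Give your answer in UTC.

09:30-13:00, 13:30-15:30, 17:00-18:30

Pita in UTC: 08:00-08:30, 09:30-21:00 (add 4h to convert from UTC-4).
Hana in UTC: 08:00-09:00, 09:30-13:00, 13:30-15:30, 17:00-18:30 (subtract 3h to convert from UTC+3).
Erik in UTC: 09:30-18:30 (add 6h to convert from UTC-6).
Pita ∩ Hana: 08:00-08:30, 09:30-13:00, 13:30-15:30, 17:00-18:30.
Pita ∩ Hana ∩ Erik: 09:30-13:00, 13:30-15:30, 17:00-18:30.
So the common availability across everyone is 09:30-13:00, 13:30-15:30, 17:00-18:30.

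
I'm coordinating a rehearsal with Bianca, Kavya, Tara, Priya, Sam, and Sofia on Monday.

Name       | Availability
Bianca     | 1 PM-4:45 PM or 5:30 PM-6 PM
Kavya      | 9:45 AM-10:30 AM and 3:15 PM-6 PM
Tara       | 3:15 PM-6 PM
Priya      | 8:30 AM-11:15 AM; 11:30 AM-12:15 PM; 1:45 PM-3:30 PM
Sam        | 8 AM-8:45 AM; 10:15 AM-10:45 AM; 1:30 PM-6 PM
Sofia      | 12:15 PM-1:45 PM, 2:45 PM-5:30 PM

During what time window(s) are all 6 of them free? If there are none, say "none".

Bianca ∩ Kavya: 15:15-16:45, 17:30-18:00.
Bianca ∩ Kavya ∩ Tara: 15:15-16:45, 17:30-18:00.
Bianca ∩ Kavya ∩ Tara ∩ Priya: 15:15-15:30.
Bianca ∩ Kavya ∩ Tara ∩ Priya ∩ Sam: 15:15-15:30.
Bianca ∩ Kavya ∩ Tara ∩ Priya ∩ Sam ∩ Sofia: 15:15-15:30.

15:15-15:30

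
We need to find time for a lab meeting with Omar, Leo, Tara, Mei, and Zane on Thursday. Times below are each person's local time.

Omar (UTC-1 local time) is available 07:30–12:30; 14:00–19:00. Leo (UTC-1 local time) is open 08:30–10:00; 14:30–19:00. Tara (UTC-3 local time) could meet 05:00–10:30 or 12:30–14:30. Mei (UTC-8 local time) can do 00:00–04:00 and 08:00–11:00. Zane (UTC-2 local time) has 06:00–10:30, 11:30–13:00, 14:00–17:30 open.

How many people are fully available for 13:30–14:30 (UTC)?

Omar in UTC: 08:30-13:30, 15:00-20:00 (add 1h to convert from UTC-1).
Leo in UTC: 09:30-11:00, 15:30-20:00 (add 1h to convert from UTC-1).
Tara in UTC: 08:00-13:30, 15:30-17:30 (add 3h to convert from UTC-3).
Mei in UTC: 08:00-12:00, 16:00-19:00 (add 8h to convert from UTC-8).
Zane in UTC: 08:00-12:30, 13:30-15:00, 16:00-19:30 (add 2h to convert from UTC-2).
Zane can make the full 13:30-14:30 slot — that's 1.

1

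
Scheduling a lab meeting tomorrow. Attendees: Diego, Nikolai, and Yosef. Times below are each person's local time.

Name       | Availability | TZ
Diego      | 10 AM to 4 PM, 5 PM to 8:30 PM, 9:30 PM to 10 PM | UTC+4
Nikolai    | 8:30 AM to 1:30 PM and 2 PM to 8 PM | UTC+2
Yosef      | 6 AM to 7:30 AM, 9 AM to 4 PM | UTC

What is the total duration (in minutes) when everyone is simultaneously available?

390

Diego in UTC: 06:00-12:00, 13:00-16:30, 17:30-18:00 (subtract 4h to convert from UTC+4).
Nikolai in UTC: 06:30-11:30, 12:00-18:00 (subtract 2h to convert from UTC+2).
Yosef in UTC: 06:00-07:30, 09:00-16:00.
Diego ∩ Nikolai: 06:30-11:30, 13:00-16:30, 17:30-18:00.
Diego ∩ Nikolai ∩ Yosef: 06:30-07:30, 09:00-11:30, 13:00-16:00.
So the common availability across everyone is 06:30-07:30, 09:00-11:30, 13:00-16:00.
Summing the common windows: 60 + 150 + 180 = 390 minutes.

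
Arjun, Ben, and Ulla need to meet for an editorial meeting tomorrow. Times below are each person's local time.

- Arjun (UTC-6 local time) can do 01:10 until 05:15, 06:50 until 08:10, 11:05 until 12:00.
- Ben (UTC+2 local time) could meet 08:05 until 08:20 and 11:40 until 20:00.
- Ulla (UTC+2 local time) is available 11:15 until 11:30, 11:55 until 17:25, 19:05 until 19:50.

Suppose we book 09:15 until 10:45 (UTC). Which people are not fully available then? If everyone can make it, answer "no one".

Arjun in UTC: 07:10-11:15, 12:50-14:10, 17:05-18:00 (add 6h to convert from UTC-6).
Ben in UTC: 06:05-06:20, 09:40-18:00 (subtract 2h to convert from UTC+2).
Ulla in UTC: 09:15-09:30, 09:55-15:25, 17:05-17:50 (subtract 2h to convert from UTC+2).
Arjun: free for 09:15-10:45. Ben: not fully free for 09:15-10:45. Ulla: not fully free for 09:15-10:45.

Ben, Ulla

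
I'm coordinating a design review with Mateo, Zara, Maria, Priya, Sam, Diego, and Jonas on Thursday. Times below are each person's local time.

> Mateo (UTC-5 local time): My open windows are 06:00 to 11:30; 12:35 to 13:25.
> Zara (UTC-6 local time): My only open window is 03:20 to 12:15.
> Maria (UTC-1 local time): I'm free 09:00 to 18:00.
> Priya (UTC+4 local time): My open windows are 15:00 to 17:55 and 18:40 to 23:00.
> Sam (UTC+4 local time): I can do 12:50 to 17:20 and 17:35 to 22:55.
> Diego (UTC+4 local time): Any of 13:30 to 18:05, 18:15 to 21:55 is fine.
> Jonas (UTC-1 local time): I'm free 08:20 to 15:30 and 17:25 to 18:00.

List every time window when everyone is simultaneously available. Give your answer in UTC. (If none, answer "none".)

Mateo in UTC: 11:00-16:30, 17:35-18:25 (add 5h to convert from UTC-5).
Zara in UTC: 09:20-18:15 (add 6h to convert from UTC-6).
Maria in UTC: 10:00-19:00 (add 1h to convert from UTC-1).
Priya in UTC: 11:00-13:55, 14:40-19:00 (subtract 4h to convert from UTC+4).
Sam in UTC: 08:50-13:20, 13:35-18:55 (subtract 4h to convert from UTC+4).
Diego in UTC: 09:30-14:05, 14:15-17:55 (subtract 4h to convert from UTC+4).
Jonas in UTC: 09:20-16:30, 18:25-19:00 (add 1h to convert from UTC-1).
Mateo ∩ Zara: 11:00-16:30, 17:35-18:15.
Mateo ∩ Zara ∩ Maria: 11:00-16:30, 17:35-18:15.
Mateo ∩ Zara ∩ Maria ∩ Priya: 11:00-13:55, 14:40-16:30, 17:35-18:15.
Mateo ∩ Zara ∩ Maria ∩ Priya ∩ Sam: 11:00-13:20, 13:35-13:55, 14:40-16:30, 17:35-18:15.
Mateo ∩ Zara ∩ Maria ∩ Priya ∩ Sam ∩ Diego: 11:00-13:20, 13:35-13:55, 14:40-16:30, 17:35-17:55.
Mateo ∩ Zara ∩ Maria ∩ Priya ∩ Sam ∩ Diego ∩ Jonas: 11:00-13:20, 13:35-13:55, 14:40-16:30.
Those are the intersection windows.

11:00-13:20, 13:35-13:55, 14:40-16:30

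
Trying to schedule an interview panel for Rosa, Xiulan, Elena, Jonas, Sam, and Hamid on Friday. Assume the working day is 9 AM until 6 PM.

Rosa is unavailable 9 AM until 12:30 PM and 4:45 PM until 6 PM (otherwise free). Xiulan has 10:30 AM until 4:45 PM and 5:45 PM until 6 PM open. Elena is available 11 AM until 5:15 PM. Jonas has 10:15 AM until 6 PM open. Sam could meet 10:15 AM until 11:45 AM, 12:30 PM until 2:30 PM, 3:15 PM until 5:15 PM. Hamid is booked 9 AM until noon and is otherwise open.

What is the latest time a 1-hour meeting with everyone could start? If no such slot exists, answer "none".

Rosa free: 12:30-16:45 (invert busy blocks within the working day).
Xiulan free: 10:30-16:45, 17:45-18:00.
Elena free: 11:00-17:15.
Jonas free: 10:15-18:00.
Sam free: 10:15-11:45, 12:30-14:30, 15:15-17:15.
Hamid free: 12:00-18:00 (invert busy blocks within the working day).
Rosa ∩ Xiulan: 12:30-16:45.
Rosa ∩ Xiulan ∩ Elena: 12:30-16:45.
Rosa ∩ Xiulan ∩ Elena ∩ Jonas: 12:30-16:45.
Rosa ∩ Xiulan ∩ Elena ∩ Jonas ∩ Sam: 12:30-14:30, 15:15-16:45.
Rosa ∩ Xiulan ∩ Elena ∩ Jonas ∩ Sam ∩ Hamid: 12:30-14:30, 15:15-16:45.
The last common window of at least 60 minutes is 15:15-16:45; a 60-minute meeting can start as late as 15:45 and still end by 16:45.

15:45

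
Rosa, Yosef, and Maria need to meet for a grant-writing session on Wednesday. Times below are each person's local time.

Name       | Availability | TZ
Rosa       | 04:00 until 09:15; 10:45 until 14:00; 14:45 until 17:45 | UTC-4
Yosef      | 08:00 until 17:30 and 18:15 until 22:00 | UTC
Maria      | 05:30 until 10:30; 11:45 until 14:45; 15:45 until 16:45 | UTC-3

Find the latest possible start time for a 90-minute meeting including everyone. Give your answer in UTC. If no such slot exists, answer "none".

16:00

Rosa in UTC: 08:00-13:15, 14:45-18:00, 18:45-21:45 (add 4h to convert from UTC-4).
Yosef in UTC: 08:00-17:30, 18:15-22:00.
Maria in UTC: 08:30-13:30, 14:45-17:45, 18:45-19:45 (add 3h to convert from UTC-3).
Rosa ∩ Yosef: 08:00-13:15, 14:45-17:30, 18:45-21:45.
Rosa ∩ Yosef ∩ Maria: 08:30-13:15, 14:45-17:30, 18:45-19:45.
Those are the intersection windows.
The last common window of at least 90 minutes is 14:45-17:30; a 90-minute meeting can start as late as 16:00 and still end by 17:30.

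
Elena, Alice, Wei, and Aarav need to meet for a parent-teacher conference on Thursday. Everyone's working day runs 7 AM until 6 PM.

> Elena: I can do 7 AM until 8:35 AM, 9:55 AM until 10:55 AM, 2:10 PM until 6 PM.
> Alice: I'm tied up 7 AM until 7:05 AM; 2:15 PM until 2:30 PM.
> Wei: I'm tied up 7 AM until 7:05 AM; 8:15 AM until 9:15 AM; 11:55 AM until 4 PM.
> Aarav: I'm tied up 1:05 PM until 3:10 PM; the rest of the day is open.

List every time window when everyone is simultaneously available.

Elena free: 07:00-08:35, 09:55-10:55, 14:10-18:00.
Alice free: 07:05-14:15, 14:30-18:00 (invert busy blocks within the working day).
Wei free: 07:05-08:15, 09:15-11:55, 16:00-18:00 (invert busy blocks within the working day).
Aarav free: 07:00-13:05, 15:10-18:00 (invert busy blocks within the working day).
Elena ∩ Alice: 07:05-08:35, 09:55-10:55, 14:10-14:15, 14:30-18:00.
Elena ∩ Alice ∩ Wei: 07:05-08:15, 09:55-10:55, 16:00-18:00.
Elena ∩ Alice ∩ Wei ∩ Aarav: 07:05-08:15, 09:55-10:55, 16:00-18:00.

07:05-08:15, 09:55-10:55, 16:00-18:00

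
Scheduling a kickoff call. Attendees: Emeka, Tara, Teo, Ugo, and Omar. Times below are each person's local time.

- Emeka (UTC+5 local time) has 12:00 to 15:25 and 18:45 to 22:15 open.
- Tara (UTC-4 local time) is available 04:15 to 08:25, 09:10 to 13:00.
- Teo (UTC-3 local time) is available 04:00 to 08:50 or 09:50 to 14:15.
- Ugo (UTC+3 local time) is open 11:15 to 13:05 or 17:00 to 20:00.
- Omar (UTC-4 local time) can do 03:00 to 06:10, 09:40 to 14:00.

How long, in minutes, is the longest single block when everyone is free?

180

Emeka in UTC: 07:00-10:25, 13:45-17:15 (subtract 5h to convert from UTC+5).
Tara in UTC: 08:15-12:25, 13:10-17:00 (add 4h to convert from UTC-4).
Teo in UTC: 07:00-11:50, 12:50-17:15 (add 3h to convert from UTC-3).
Ugo in UTC: 08:15-10:05, 14:00-17:00 (subtract 3h to convert from UTC+3).
Omar in UTC: 07:00-10:10, 13:40-18:00 (add 4h to convert from UTC-4).
Emeka ∩ Tara: 08:15-10:25, 13:45-17:00.
Emeka ∩ Tara ∩ Teo: 08:15-10:25, 13:45-17:00.
Emeka ∩ Tara ∩ Teo ∩ Ugo: 08:15-10:05, 14:00-17:00.
Emeka ∩ Tara ∩ Teo ∩ Ugo ∩ Omar: 08:15-10:05, 14:00-17:00.
The longest is 14:00-17:00 at 180 minutes.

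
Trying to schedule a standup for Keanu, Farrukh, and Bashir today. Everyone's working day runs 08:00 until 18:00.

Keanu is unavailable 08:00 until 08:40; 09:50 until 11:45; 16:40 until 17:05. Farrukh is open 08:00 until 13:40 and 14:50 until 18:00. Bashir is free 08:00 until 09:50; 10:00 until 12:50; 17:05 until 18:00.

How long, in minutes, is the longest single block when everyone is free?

Keanu free: 08:40-09:50, 11:45-16:40, 17:05-18:00 (invert busy blocks within the working day).
Farrukh free: 08:00-13:40, 14:50-18:00.
Bashir free: 08:00-09:50, 10:00-12:50, 17:05-18:00.
Keanu ∩ Farrukh: 08:40-09:50, 11:45-13:40, 14:50-16:40, 17:05-18:00.
Keanu ∩ Farrukh ∩ Bashir: 08:40-09:50, 11:45-12:50, 17:05-18:00.
The longest is 08:40-09:50 at 70 minutes.

70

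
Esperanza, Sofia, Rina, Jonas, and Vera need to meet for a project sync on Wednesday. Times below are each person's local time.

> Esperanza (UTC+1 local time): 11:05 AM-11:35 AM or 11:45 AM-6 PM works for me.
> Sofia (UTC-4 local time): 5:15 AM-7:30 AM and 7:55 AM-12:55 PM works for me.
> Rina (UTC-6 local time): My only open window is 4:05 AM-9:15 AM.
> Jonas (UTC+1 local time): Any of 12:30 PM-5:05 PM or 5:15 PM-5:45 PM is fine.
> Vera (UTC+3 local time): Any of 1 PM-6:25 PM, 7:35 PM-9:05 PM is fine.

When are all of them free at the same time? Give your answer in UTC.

11:55-15:15

Esperanza in UTC: 10:05-10:35, 10:45-17:00 (subtract 1h to convert from UTC+1).
Sofia in UTC: 09:15-11:30, 11:55-16:55 (add 4h to convert from UTC-4).
Rina in UTC: 10:05-15:15 (add 6h to convert from UTC-6).
Jonas in UTC: 11:30-16:05, 16:15-16:45 (subtract 1h to convert from UTC+1).
Vera in UTC: 10:00-15:25, 16:35-18:05 (subtract 3h to convert from UTC+3).
Esperanza ∩ Sofia: 10:05-10:35, 10:45-11:30, 11:55-16:55.
Esperanza ∩ Sofia ∩ Rina: 10:05-10:35, 10:45-11:30, 11:55-15:15.
Esperanza ∩ Sofia ∩ Rina ∩ Jonas: 11:55-15:15.
Esperanza ∩ Sofia ∩ Rina ∩ Jonas ∩ Vera: 11:55-15:15.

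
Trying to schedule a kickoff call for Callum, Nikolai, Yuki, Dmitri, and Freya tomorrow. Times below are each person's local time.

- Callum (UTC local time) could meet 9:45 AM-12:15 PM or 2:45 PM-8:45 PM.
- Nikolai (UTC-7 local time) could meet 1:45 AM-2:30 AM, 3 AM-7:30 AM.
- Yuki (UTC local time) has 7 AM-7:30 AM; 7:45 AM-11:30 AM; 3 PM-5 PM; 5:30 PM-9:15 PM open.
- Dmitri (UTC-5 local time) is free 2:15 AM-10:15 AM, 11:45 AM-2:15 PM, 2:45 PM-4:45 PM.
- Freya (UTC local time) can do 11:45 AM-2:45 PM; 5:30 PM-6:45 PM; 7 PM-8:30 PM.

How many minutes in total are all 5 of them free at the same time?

0

Callum in UTC: 09:45-12:15, 14:45-20:45.
Nikolai in UTC: 08:45-09:30, 10:00-14:30 (add 7h to convert from UTC-7).
Yuki in UTC: 07:00-07:30, 07:45-11:30, 15:00-17:00, 17:30-21:15.
Dmitri in UTC: 07:15-15:15, 16:45-19:15, 19:45-21:45 (add 5h to convert from UTC-5).
Freya in UTC: 11:45-14:45, 17:30-18:45, 19:00-20:30.
Callum ∩ Nikolai: 10:00-12:15.
Callum ∩ Nikolai ∩ Yuki: 10:00-11:30.
Callum ∩ Nikolai ∩ Yuki ∩ Dmitri: 10:00-11:30.
Callum ∩ Nikolai ∩ Yuki ∩ Dmitri ∩ Freya: ∅.
There is no time when everyone is free.
There is no common window, so the total is 0 minutes.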